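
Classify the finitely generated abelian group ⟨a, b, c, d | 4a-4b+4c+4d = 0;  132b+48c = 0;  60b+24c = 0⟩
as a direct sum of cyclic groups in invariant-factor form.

rank_ℚ(R)=3; free=4−3=1
SNF(R) diag = [4, 12, 24] → torsion [4, 12, 24]

Answer: M ≅ ℤ^1 ⊕ ℤ/4 ⊕ ℤ/12 ⊕ ℤ/24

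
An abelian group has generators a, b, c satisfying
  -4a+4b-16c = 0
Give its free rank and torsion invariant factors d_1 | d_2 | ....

Answer: M ≅ ℤ^2 ⊕ ℤ/4

Derivation:
rank_ℚ(R)=1; free=3−1=2
SNF(R) diag = [4] → torsion [4]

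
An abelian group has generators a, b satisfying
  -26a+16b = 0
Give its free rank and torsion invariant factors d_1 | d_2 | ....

Answer: M ≅ ℤ^1 ⊕ ℤ/2

Derivation:
rank_ℚ(R)=1; free=2−1=1
SNF(R) diag = [2] → torsion [2]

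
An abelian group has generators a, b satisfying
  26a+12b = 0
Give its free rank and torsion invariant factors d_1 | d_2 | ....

rank_ℚ(R)=1; free=2−1=1
SNF(R) diag = [2] → torsion [2]

Answer: M ≅ ℤ^1 ⊕ ℤ/2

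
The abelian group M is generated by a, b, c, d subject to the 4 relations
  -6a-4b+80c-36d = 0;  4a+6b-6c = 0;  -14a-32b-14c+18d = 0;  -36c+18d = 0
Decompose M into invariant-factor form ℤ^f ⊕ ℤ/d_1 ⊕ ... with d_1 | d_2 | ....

rank_ℚ(R)=4; free=4−4=0
SNF(R) diag = [2, 2, 6, 18] → torsion [2, 2, 6, 18]

Answer: M ≅ ℤ/2 ⊕ ℤ/2 ⊕ ℤ/6 ⊕ ℤ/18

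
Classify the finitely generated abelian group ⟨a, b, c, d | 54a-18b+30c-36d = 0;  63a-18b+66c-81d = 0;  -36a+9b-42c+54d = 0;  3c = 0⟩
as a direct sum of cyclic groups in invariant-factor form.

rank_ℚ(R)=4; free=4−4=0
SNF(R) diag = [3, 9, 9, 18] → torsion [3, 9, 9, 18]

Answer: M ≅ ℤ/3 ⊕ ℤ/9 ⊕ ℤ/9 ⊕ ℤ/18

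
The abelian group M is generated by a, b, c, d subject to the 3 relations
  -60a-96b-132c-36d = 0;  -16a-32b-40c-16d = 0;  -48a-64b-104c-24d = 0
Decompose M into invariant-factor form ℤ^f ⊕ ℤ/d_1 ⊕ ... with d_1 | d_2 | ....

Answer: M ≅ ℤ^1 ⊕ ℤ/4 ⊕ ℤ/8 ⊕ ℤ/24

Derivation:
rank_ℚ(R)=3; free=4−3=1
SNF(R) diag = [4, 8, 24] → torsion [4, 8, 24]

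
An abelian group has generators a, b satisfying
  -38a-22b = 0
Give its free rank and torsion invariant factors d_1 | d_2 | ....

Answer: M ≅ ℤ^1 ⊕ ℤ/2

Derivation:
rank_ℚ(R)=1; free=2−1=1
SNF(R) diag = [2] → torsion [2]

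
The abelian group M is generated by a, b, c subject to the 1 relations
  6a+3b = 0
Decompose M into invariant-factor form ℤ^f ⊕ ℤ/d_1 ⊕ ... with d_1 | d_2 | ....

Answer: M ≅ ℤ^2 ⊕ ℤ/3

Derivation:
rank_ℚ(R)=1; free=3−1=2
SNF(R) diag = [3] → torsion [3]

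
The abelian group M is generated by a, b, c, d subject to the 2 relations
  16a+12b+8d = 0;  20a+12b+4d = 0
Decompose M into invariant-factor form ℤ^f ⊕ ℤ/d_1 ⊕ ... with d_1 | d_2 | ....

Answer: M ≅ ℤ^2 ⊕ ℤ/4 ⊕ ℤ/12

Derivation:
rank_ℚ(R)=2; free=4−2=2
SNF(R) diag = [4, 12] → torsion [4, 12]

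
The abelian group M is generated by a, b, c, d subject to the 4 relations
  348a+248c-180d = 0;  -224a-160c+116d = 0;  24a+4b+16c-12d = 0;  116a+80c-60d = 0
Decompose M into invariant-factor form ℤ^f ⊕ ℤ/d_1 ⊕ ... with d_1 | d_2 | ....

Answer: M ≅ ℤ/4 ⊕ ℤ/4 ⊕ ℤ/4 ⊕ ℤ/8

Derivation:
rank_ℚ(R)=4; free=4−4=0
SNF(R) diag = [4, 4, 4, 8] → torsion [4, 4, 4, 8]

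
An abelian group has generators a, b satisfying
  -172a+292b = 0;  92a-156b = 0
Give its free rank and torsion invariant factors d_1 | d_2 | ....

Answer: M ≅ ℤ/4 ⊕ ℤ/8

Derivation:
rank_ℚ(R)=2; free=2−2=0
SNF(R) diag = [4, 8] → torsion [4, 8]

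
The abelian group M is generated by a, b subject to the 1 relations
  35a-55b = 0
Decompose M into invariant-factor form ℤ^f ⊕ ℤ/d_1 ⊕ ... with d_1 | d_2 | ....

Answer: M ≅ ℤ^1 ⊕ ℤ/5

Derivation:
rank_ℚ(R)=1; free=2−1=1
SNF(R) diag = [5] → torsion [5]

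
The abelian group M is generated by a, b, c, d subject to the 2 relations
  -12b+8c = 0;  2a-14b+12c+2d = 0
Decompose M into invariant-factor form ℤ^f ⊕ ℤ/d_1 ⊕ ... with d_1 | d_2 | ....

rank_ℚ(R)=2; free=4−2=2
SNF(R) diag = [2, 4] → torsion [2, 4]

Answer: M ≅ ℤ^2 ⊕ ℤ/2 ⊕ ℤ/4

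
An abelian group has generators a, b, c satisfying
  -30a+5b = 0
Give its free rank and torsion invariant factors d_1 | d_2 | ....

Answer: M ≅ ℤ^2 ⊕ ℤ/5

Derivation:
rank_ℚ(R)=1; free=3−1=2
SNF(R) diag = [5] → torsion [5]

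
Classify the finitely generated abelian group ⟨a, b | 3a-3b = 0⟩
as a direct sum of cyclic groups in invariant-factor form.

Answer: M ≅ ℤ^1 ⊕ ℤ/3

Derivation:
rank_ℚ(R)=1; free=2−1=1
SNF(R) diag = [3] → torsion [3]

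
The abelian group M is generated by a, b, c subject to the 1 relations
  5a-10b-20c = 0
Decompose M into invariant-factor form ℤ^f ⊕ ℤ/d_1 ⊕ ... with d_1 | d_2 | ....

rank_ℚ(R)=1; free=3−1=2
SNF(R) diag = [5] → torsion [5]

Answer: M ≅ ℤ^2 ⊕ ℤ/5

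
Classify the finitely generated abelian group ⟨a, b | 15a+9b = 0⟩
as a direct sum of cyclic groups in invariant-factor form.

rank_ℚ(R)=1; free=2−1=1
SNF(R) diag = [3] → torsion [3]

Answer: M ≅ ℤ^1 ⊕ ℤ/3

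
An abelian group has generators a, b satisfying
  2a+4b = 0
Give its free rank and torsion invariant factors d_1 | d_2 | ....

Answer: M ≅ ℤ^1 ⊕ ℤ/2

Derivation:
rank_ℚ(R)=1; free=2−1=1
SNF(R) diag = [2] → torsion [2]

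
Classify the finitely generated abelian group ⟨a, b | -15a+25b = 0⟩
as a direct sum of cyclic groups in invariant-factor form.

Answer: M ≅ ℤ^1 ⊕ ℤ/5

Derivation:
rank_ℚ(R)=1; free=2−1=1
SNF(R) diag = [5] → torsion [5]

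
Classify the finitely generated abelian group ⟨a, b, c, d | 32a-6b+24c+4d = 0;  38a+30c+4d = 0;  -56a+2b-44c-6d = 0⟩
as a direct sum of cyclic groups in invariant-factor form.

Answer: M ≅ ℤ^1 ⊕ ℤ/2 ⊕ ℤ/2 ⊕ ℤ/6

Derivation:
rank_ℚ(R)=3; free=4−3=1
SNF(R) diag = [2, 2, 6] → torsion [2, 2, 6]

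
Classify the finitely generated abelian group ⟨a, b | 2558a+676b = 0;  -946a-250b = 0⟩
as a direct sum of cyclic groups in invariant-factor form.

rank_ℚ(R)=2; free=2−2=0
SNF(R) diag = [2, 2] → torsion [2, 2]

Answer: M ≅ ℤ/2 ⊕ ℤ/2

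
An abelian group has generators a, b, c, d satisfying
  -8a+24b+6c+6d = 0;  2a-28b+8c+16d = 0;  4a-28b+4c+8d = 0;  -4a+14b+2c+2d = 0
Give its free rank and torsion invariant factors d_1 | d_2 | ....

rank_ℚ(R)=4; free=4−4=0
SNF(R) diag = [2, 2, 2, 4] → torsion [2, 2, 2, 4]

Answer: M ≅ ℤ/2 ⊕ ℤ/2 ⊕ ℤ/2 ⊕ ℤ/4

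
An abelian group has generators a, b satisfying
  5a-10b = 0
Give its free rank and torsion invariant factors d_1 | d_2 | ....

Answer: M ≅ ℤ^1 ⊕ ℤ/5

Derivation:
rank_ℚ(R)=1; free=2−1=1
SNF(R) diag = [5] → torsion [5]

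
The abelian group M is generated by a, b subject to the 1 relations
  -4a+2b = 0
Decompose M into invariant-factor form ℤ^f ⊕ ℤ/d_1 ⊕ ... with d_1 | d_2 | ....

rank_ℚ(R)=1; free=2−1=1
SNF(R) diag = [2] → torsion [2]

Answer: M ≅ ℤ^1 ⊕ ℤ/2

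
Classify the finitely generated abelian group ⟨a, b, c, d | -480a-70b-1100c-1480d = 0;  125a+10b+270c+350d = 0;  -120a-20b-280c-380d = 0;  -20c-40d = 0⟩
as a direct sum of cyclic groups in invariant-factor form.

rank_ℚ(R)=4; free=4−4=0
SNF(R) diag = [5, 10, 20, 60] → torsion [5, 10, 20, 60]

Answer: M ≅ ℤ/5 ⊕ ℤ/10 ⊕ ℤ/20 ⊕ ℤ/60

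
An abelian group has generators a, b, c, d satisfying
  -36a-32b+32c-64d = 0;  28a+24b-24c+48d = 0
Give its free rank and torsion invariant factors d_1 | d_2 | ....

rank_ℚ(R)=2; free=4−2=2
SNF(R) diag = [4, 8] → torsion [4, 8]

Answer: M ≅ ℤ^2 ⊕ ℤ/4 ⊕ ℤ/8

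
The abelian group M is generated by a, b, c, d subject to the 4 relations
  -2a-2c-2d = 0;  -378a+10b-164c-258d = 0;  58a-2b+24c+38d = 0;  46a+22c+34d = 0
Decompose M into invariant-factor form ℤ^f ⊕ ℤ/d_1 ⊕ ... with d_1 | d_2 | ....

Answer: M ≅ ℤ/2 ⊕ ℤ/2 ⊕ ℤ/4 ⊕ ℤ/12

Derivation:
rank_ℚ(R)=4; free=4−4=0
SNF(R) diag = [2, 2, 4, 12] → torsion [2, 2, 4, 12]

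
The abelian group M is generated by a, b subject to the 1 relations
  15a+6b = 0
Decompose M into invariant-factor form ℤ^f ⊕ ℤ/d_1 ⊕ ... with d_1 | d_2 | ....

rank_ℚ(R)=1; free=2−1=1
SNF(R) diag = [3] → torsion [3]

Answer: M ≅ ℤ^1 ⊕ ℤ/3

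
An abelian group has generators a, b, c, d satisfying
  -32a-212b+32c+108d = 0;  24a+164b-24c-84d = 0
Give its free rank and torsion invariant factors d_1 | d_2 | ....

rank_ℚ(R)=2; free=4−2=2
SNF(R) diag = [4, 8] → torsion [4, 8]

Answer: M ≅ ℤ^2 ⊕ ℤ/4 ⊕ ℤ/8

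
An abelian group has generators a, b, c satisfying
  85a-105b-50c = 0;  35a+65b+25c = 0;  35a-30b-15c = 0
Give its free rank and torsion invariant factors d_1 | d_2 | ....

rank_ℚ(R)=3; free=3−3=0
SNF(R) diag = [5, 5, 5] → torsion [5, 5, 5]

Answer: M ≅ ℤ/5 ⊕ ℤ/5 ⊕ ℤ/5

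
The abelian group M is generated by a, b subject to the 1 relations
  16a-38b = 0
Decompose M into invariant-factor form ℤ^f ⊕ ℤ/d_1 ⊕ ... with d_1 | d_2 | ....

Answer: M ≅ ℤ^1 ⊕ ℤ/2

Derivation:
rank_ℚ(R)=1; free=2−1=1
SNF(R) diag = [2] → torsion [2]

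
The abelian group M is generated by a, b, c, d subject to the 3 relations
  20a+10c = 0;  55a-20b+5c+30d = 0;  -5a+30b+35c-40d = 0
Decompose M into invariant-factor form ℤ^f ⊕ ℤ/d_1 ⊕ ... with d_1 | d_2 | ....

Answer: M ≅ ℤ^1 ⊕ ℤ/5 ⊕ ℤ/10 ⊕ ℤ/10

Derivation:
rank_ℚ(R)=3; free=4−3=1
SNF(R) diag = [5, 10, 10] → torsion [5, 10, 10]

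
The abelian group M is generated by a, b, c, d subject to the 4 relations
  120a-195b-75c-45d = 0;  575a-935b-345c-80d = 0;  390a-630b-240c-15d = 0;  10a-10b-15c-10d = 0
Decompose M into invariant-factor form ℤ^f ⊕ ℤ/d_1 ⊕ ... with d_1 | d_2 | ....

Answer: M ≅ ℤ/5 ⊕ ℤ/15 ⊕ ℤ/45 ⊕ ℤ/135

Derivation:
rank_ℚ(R)=4; free=4−4=0
SNF(R) diag = [5, 15, 45, 135] → torsion [5, 15, 45, 135]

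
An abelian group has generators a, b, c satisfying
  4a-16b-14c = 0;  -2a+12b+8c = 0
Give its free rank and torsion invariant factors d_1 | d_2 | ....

Answer: M ≅ ℤ^1 ⊕ ℤ/2 ⊕ ℤ/2

Derivation:
rank_ℚ(R)=2; free=3−2=1
SNF(R) diag = [2, 2] → torsion [2, 2]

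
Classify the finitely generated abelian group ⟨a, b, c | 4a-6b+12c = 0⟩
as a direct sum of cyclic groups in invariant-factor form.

Answer: M ≅ ℤ^2 ⊕ ℤ/2

Derivation:
rank_ℚ(R)=1; free=3−1=2
SNF(R) diag = [2] → torsion [2]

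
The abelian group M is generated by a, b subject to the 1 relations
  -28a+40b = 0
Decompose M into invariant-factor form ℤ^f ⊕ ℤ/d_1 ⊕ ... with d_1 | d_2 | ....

Answer: M ≅ ℤ^1 ⊕ ℤ/4

Derivation:
rank_ℚ(R)=1; free=2−1=1
SNF(R) diag = [4] → torsion [4]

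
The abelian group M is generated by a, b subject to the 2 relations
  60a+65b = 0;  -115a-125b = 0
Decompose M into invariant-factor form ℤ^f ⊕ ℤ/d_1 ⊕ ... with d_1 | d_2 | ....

Answer: M ≅ ℤ/5 ⊕ ℤ/5

Derivation:
rank_ℚ(R)=2; free=2−2=0
SNF(R) diag = [5, 5] → torsion [5, 5]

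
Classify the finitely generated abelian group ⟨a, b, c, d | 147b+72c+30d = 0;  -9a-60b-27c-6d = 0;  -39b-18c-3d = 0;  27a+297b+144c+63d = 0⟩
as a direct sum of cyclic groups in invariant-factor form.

Answer: M ≅ ℤ/3 ⊕ ℤ/9 ⊕ ℤ/9 ⊕ ℤ/27

Derivation:
rank_ℚ(R)=4; free=4−4=0
SNF(R) diag = [3, 9, 9, 27] → torsion [3, 9, 9, 27]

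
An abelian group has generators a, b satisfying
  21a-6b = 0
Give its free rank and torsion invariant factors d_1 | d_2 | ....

Answer: M ≅ ℤ^1 ⊕ ℤ/3

Derivation:
rank_ℚ(R)=1; free=2−1=1
SNF(R) diag = [3] → torsion [3]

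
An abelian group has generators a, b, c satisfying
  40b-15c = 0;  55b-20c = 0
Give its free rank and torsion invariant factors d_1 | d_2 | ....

Answer: M ≅ ℤ^1 ⊕ ℤ/5 ⊕ ℤ/5

Derivation:
rank_ℚ(R)=2; free=3−2=1
SNF(R) diag = [5, 5] → torsion [5, 5]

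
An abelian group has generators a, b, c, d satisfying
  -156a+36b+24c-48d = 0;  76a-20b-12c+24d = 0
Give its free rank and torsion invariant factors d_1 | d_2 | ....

rank_ℚ(R)=2; free=4−2=2
SNF(R) diag = [4, 12] → torsion [4, 12]

Answer: M ≅ ℤ^2 ⊕ ℤ/4 ⊕ ℤ/12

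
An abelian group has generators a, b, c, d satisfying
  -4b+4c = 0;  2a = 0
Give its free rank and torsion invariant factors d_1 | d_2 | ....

Answer: M ≅ ℤ^2 ⊕ ℤ/2 ⊕ ℤ/4

Derivation:
rank_ℚ(R)=2; free=4−2=2
SNF(R) diag = [2, 4] → torsion [2, 4]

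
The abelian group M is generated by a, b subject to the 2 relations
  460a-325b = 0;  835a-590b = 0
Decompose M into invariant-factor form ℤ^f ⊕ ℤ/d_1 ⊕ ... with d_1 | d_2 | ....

Answer: M ≅ ℤ/5 ⊕ ℤ/5

Derivation:
rank_ℚ(R)=2; free=2−2=0
SNF(R) diag = [5, 5] → torsion [5, 5]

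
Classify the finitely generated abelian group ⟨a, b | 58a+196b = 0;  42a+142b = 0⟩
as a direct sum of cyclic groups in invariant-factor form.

Answer: M ≅ ℤ/2 ⊕ ℤ/2

Derivation:
rank_ℚ(R)=2; free=2−2=0
SNF(R) diag = [2, 2] → torsion [2, 2]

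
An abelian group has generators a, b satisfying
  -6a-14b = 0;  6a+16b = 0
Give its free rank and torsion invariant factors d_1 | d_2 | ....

rank_ℚ(R)=2; free=2−2=0
SNF(R) diag = [2, 6] → torsion [2, 6]

Answer: M ≅ ℤ/2 ⊕ ℤ/6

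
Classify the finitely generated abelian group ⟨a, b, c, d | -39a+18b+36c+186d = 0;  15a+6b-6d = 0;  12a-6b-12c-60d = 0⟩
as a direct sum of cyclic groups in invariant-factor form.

rank_ℚ(R)=3; free=4−3=1
SNF(R) diag = [3, 6, 12] → torsion [3, 6, 12]

Answer: M ≅ ℤ^1 ⊕ ℤ/3 ⊕ ℤ/6 ⊕ ℤ/12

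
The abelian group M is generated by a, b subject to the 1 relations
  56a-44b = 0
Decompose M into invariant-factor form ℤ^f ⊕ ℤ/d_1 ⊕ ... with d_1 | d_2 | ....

Answer: M ≅ ℤ^1 ⊕ ℤ/4

Derivation:
rank_ℚ(R)=1; free=2−1=1
SNF(R) diag = [4] → torsion [4]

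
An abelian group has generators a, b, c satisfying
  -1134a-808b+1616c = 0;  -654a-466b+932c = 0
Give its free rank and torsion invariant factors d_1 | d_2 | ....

rank_ℚ(R)=2; free=3−2=1
SNF(R) diag = [2, 6] → torsion [2, 6]

Answer: M ≅ ℤ^1 ⊕ ℤ/2 ⊕ ℤ/6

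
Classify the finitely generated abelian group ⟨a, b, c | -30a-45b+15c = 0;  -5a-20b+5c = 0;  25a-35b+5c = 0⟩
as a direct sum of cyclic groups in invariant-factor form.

Answer: M ≅ ℤ/5 ⊕ ℤ/15 ⊕ ℤ/15

Derivation:
rank_ℚ(R)=3; free=3−3=0
SNF(R) diag = [5, 15, 15] → torsion [5, 15, 15]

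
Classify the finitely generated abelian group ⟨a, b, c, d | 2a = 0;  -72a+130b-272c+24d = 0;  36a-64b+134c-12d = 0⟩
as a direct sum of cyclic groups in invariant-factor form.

rank_ℚ(R)=3; free=4−3=1
SNF(R) diag = [2, 2, 6] → torsion [2, 2, 6]

Answer: M ≅ ℤ^1 ⊕ ℤ/2 ⊕ ℤ/2 ⊕ ℤ/6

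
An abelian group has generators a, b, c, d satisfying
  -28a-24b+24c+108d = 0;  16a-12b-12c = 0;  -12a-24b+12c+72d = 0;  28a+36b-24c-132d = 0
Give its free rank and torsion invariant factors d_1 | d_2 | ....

Answer: M ≅ ℤ/4 ⊕ ℤ/12 ⊕ ℤ/12 ⊕ ℤ/12

Derivation:
rank_ℚ(R)=4; free=4−4=0
SNF(R) diag = [4, 12, 12, 12] → torsion [4, 12, 12, 12]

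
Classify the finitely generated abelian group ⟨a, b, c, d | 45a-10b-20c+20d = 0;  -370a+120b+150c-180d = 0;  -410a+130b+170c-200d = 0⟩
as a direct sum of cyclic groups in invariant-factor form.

rank_ℚ(R)=3; free=4−3=1
SNF(R) diag = [5, 10, 30] → torsion [5, 10, 30]

Answer: M ≅ ℤ^1 ⊕ ℤ/5 ⊕ ℤ/10 ⊕ ℤ/30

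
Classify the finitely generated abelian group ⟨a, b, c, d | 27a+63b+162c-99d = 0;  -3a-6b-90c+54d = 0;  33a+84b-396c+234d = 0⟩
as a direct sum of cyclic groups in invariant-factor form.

rank_ℚ(R)=3; free=4−3=1
SNF(R) diag = [3, 9, 18] → torsion [3, 9, 18]

Answer: M ≅ ℤ^1 ⊕ ℤ/3 ⊕ ℤ/9 ⊕ ℤ/18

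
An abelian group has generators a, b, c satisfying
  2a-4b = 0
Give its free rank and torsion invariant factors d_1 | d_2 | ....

rank_ℚ(R)=1; free=3−1=2
SNF(R) diag = [2] → torsion [2]

Answer: M ≅ ℤ^2 ⊕ ℤ/2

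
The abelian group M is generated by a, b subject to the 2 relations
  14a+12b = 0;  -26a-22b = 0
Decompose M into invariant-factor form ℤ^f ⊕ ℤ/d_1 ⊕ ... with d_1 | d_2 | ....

Answer: M ≅ ℤ/2 ⊕ ℤ/2

Derivation:
rank_ℚ(R)=2; free=2−2=0
SNF(R) diag = [2, 2] → torsion [2, 2]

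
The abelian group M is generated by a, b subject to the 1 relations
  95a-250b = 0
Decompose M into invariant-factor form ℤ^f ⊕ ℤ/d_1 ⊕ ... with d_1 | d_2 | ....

Answer: M ≅ ℤ^1 ⊕ ℤ/5

Derivation:
rank_ℚ(R)=1; free=2−1=1
SNF(R) diag = [5] → torsion [5]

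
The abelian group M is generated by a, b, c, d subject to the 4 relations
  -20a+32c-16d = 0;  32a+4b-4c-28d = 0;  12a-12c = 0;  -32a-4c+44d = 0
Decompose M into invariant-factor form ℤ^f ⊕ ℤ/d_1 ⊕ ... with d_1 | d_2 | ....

rank_ℚ(R)=4; free=4−4=0
SNF(R) diag = [4, 4, 12, 12] → torsion [4, 4, 12, 12]

Answer: M ≅ ℤ/4 ⊕ ℤ/4 ⊕ ℤ/12 ⊕ ℤ/12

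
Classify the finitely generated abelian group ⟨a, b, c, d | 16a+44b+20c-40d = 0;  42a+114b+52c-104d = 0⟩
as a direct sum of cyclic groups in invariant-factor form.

Answer: M ≅ ℤ^2 ⊕ ℤ/2 ⊕ ℤ/4

Derivation:
rank_ℚ(R)=2; free=4−2=2
SNF(R) diag = [2, 4] → torsion [2, 4]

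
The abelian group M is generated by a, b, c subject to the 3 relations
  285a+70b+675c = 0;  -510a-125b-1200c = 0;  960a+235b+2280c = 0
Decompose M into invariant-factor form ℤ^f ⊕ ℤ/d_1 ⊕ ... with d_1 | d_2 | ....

Answer: M ≅ ℤ/5 ⊕ ℤ/15 ⊕ ℤ/30

Derivation:
rank_ℚ(R)=3; free=3−3=0
SNF(R) diag = [5, 15, 30] → torsion [5, 15, 30]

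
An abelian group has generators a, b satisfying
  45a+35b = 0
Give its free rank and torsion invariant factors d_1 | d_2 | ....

rank_ℚ(R)=1; free=2−1=1
SNF(R) diag = [5] → torsion [5]

Answer: M ≅ ℤ^1 ⊕ ℤ/5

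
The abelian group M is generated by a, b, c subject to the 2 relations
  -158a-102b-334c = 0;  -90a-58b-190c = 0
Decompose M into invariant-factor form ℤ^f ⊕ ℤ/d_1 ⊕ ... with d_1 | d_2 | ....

Answer: M ≅ ℤ^1 ⊕ ℤ/2 ⊕ ℤ/4

Derivation:
rank_ℚ(R)=2; free=3−2=1
SNF(R) diag = [2, 4] → torsion [2, 4]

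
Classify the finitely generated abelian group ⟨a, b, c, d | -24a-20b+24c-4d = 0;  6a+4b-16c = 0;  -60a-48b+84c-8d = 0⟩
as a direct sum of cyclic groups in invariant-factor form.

Answer: M ≅ ℤ^1 ⊕ ℤ/2 ⊕ ℤ/4 ⊕ ℤ/4

Derivation:
rank_ℚ(R)=3; free=4−3=1
SNF(R) diag = [2, 4, 4] → torsion [2, 4, 4]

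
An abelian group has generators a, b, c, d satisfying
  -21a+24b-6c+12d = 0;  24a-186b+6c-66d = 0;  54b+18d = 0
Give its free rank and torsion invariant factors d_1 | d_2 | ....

Answer: M ≅ ℤ^1 ⊕ ℤ/3 ⊕ ℤ/6 ⊕ ℤ/18

Derivation:
rank_ℚ(R)=3; free=4−3=1
SNF(R) diag = [3, 6, 18] → torsion [3, 6, 18]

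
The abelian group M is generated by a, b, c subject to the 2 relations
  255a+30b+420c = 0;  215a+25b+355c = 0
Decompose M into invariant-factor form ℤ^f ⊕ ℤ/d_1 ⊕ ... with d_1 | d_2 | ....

rank_ℚ(R)=2; free=3−2=1
SNF(R) diag = [5, 15] → torsion [5, 15]

Answer: M ≅ ℤ^1 ⊕ ℤ/5 ⊕ ℤ/15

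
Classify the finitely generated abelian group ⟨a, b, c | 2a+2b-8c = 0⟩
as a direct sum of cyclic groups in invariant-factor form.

Answer: M ≅ ℤ^2 ⊕ ℤ/2

Derivation:
rank_ℚ(R)=1; free=3−1=2
SNF(R) diag = [2] → torsion [2]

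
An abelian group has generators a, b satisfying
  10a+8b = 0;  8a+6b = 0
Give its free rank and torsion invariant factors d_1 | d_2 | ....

rank_ℚ(R)=2; free=2−2=0
SNF(R) diag = [2, 2] → torsion [2, 2]

Answer: M ≅ ℤ/2 ⊕ ℤ/2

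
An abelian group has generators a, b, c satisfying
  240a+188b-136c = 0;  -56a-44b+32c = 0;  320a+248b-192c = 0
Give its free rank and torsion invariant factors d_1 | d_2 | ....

rank_ℚ(R)=3; free=3−3=0
SNF(R) diag = [4, 8, 16] → torsion [4, 8, 16]

Answer: M ≅ ℤ/4 ⊕ ℤ/8 ⊕ ℤ/16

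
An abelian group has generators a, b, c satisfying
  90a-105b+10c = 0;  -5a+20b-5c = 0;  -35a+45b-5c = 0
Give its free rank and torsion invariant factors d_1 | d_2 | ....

rank_ℚ(R)=3; free=3−3=0
SNF(R) diag = [5, 5, 10] → torsion [5, 5, 10]

Answer: M ≅ ℤ/5 ⊕ ℤ/5 ⊕ ℤ/10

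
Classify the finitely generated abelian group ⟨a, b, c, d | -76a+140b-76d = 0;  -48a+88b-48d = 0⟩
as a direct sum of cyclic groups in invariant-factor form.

Answer: M ≅ ℤ^2 ⊕ ℤ/4 ⊕ ℤ/8

Derivation:
rank_ℚ(R)=2; free=4−2=2
SNF(R) diag = [4, 8] → torsion [4, 8]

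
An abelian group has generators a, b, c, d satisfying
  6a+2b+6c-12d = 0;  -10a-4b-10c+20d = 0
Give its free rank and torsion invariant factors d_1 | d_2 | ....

Answer: M ≅ ℤ^2 ⊕ ℤ/2 ⊕ ℤ/2

Derivation:
rank_ℚ(R)=2; free=4−2=2
SNF(R) diag = [2, 2] → torsion [2, 2]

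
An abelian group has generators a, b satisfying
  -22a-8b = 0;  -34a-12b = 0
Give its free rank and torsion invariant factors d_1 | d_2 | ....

rank_ℚ(R)=2; free=2−2=0
SNF(R) diag = [2, 4] → torsion [2, 4]

Answer: M ≅ ℤ/2 ⊕ ℤ/4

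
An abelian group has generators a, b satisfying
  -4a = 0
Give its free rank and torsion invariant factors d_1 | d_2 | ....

rank_ℚ(R)=1; free=2−1=1
SNF(R) diag = [4] → torsion [4]

Answer: M ≅ ℤ^1 ⊕ ℤ/4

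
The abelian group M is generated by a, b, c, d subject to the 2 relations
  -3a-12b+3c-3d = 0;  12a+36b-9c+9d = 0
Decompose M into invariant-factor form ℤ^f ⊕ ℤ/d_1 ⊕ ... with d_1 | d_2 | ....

rank_ℚ(R)=2; free=4−2=2
SNF(R) diag = [3, 3] → torsion [3, 3]

Answer: M ≅ ℤ^2 ⊕ ℤ/3 ⊕ ℤ/3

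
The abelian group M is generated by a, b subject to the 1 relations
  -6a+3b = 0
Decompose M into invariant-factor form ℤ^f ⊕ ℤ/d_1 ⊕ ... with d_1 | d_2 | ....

rank_ℚ(R)=1; free=2−1=1
SNF(R) diag = [3] → torsion [3]

Answer: M ≅ ℤ^1 ⊕ ℤ/3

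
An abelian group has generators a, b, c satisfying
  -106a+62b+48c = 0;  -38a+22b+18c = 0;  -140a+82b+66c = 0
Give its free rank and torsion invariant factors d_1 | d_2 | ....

rank_ℚ(R)=3; free=3−3=0
SNF(R) diag = [2, 6, 6] → torsion [2, 6, 6]

Answer: M ≅ ℤ/2 ⊕ ℤ/6 ⊕ ℤ/6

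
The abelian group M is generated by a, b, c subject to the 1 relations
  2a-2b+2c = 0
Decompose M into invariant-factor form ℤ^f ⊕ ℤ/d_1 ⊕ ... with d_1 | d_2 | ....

Answer: M ≅ ℤ^2 ⊕ ℤ/2

Derivation:
rank_ℚ(R)=1; free=3−1=2
SNF(R) diag = [2] → torsion [2]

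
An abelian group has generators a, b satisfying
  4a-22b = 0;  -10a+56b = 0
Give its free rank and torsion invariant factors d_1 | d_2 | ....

Answer: M ≅ ℤ/2 ⊕ ℤ/2

Derivation:
rank_ℚ(R)=2; free=2−2=0
SNF(R) diag = [2, 2] → torsion [2, 2]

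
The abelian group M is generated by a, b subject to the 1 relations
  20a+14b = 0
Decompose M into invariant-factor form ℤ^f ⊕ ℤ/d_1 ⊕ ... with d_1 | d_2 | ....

rank_ℚ(R)=1; free=2−1=1
SNF(R) diag = [2] → torsion [2]

Answer: M ≅ ℤ^1 ⊕ ℤ/2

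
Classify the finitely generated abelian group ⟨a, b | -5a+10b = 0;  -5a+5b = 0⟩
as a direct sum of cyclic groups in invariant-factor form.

Answer: M ≅ ℤ/5 ⊕ ℤ/5

Derivation:
rank_ℚ(R)=2; free=2−2=0
SNF(R) diag = [5, 5] → torsion [5, 5]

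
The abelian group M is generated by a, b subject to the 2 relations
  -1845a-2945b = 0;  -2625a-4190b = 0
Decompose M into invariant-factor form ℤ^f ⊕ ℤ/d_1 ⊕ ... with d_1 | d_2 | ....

rank_ℚ(R)=2; free=2−2=0
SNF(R) diag = [5, 15] → torsion [5, 15]

Answer: M ≅ ℤ/5 ⊕ ℤ/15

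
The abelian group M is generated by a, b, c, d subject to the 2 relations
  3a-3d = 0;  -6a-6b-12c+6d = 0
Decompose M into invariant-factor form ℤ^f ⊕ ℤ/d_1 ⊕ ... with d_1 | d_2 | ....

rank_ℚ(R)=2; free=4−2=2
SNF(R) diag = [3, 6] → torsion [3, 6]

Answer: M ≅ ℤ^2 ⊕ ℤ/3 ⊕ ℤ/6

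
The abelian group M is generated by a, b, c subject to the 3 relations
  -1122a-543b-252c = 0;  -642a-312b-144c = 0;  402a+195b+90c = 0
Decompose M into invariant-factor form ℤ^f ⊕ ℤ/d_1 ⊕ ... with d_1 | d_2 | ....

rank_ℚ(R)=3; free=3−3=0
SNF(R) diag = [3, 6, 18] → torsion [3, 6, 18]

Answer: M ≅ ℤ/3 ⊕ ℤ/6 ⊕ ℤ/18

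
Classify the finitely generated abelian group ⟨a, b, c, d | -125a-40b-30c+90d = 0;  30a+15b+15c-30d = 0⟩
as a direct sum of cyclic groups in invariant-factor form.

Answer: M ≅ ℤ^2 ⊕ ℤ/5 ⊕ ℤ/15

Derivation:
rank_ℚ(R)=2; free=4−2=2
SNF(R) diag = [5, 15] → torsion [5, 15]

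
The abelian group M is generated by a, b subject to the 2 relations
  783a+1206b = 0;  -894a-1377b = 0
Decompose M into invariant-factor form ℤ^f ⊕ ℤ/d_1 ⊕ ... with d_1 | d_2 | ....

Answer: M ≅ ℤ/3 ⊕ ℤ/9

Derivation:
rank_ℚ(R)=2; free=2−2=0
SNF(R) diag = [3, 9] → torsion [3, 9]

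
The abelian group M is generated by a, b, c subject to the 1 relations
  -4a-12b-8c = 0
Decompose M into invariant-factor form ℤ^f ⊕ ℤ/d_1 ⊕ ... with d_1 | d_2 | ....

rank_ℚ(R)=1; free=3−1=2
SNF(R) diag = [4] → torsion [4]

Answer: M ≅ ℤ^2 ⊕ ℤ/4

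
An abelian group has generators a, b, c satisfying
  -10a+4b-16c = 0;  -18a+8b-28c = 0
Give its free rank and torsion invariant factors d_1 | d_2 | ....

Answer: M ≅ ℤ^1 ⊕ ℤ/2 ⊕ ℤ/4

Derivation:
rank_ℚ(R)=2; free=3−2=1
SNF(R) diag = [2, 4] → torsion [2, 4]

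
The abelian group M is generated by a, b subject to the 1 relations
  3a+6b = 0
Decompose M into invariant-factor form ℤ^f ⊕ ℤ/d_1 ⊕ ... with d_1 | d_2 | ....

rank_ℚ(R)=1; free=2−1=1
SNF(R) diag = [3] → torsion [3]

Answer: M ≅ ℤ^1 ⊕ ℤ/3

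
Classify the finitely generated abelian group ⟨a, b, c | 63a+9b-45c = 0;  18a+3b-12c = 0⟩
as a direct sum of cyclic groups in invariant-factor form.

rank_ℚ(R)=2; free=3−2=1
SNF(R) diag = [3, 9] → torsion [3, 9]

Answer: M ≅ ℤ^1 ⊕ ℤ/3 ⊕ ℤ/9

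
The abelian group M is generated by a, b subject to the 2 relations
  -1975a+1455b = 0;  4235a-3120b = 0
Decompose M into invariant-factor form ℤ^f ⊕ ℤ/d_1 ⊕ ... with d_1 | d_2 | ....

rank_ℚ(R)=2; free=2−2=0
SNF(R) diag = [5, 15] → torsion [5, 15]

Answer: M ≅ ℤ/5 ⊕ ℤ/15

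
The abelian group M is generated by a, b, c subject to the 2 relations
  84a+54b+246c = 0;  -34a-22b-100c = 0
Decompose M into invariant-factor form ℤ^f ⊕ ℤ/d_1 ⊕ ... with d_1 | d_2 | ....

rank_ℚ(R)=2; free=3−2=1
SNF(R) diag = [2, 6] → torsion [2, 6]

Answer: M ≅ ℤ^1 ⊕ ℤ/2 ⊕ ℤ/6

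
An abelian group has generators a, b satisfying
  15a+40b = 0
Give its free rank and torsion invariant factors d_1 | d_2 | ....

Answer: M ≅ ℤ^1 ⊕ ℤ/5

Derivation:
rank_ℚ(R)=1; free=2−1=1
SNF(R) diag = [5] → torsion [5]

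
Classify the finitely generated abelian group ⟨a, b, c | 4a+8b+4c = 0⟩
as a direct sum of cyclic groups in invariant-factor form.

rank_ℚ(R)=1; free=3−1=2
SNF(R) diag = [4] → torsion [4]

Answer: M ≅ ℤ^2 ⊕ ℤ/4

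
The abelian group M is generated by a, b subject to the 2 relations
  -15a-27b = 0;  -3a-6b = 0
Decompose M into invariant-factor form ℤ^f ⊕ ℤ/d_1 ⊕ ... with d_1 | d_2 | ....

rank_ℚ(R)=2; free=2−2=0
SNF(R) diag = [3, 3] → torsion [3, 3]

Answer: M ≅ ℤ/3 ⊕ ℤ/3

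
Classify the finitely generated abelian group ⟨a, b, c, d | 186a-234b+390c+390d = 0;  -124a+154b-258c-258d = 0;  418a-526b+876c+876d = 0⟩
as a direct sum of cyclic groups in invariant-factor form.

Answer: M ≅ ℤ^1 ⊕ ℤ/2 ⊕ ℤ/6 ⊕ ℤ/18

Derivation:
rank_ℚ(R)=3; free=4−3=1
SNF(R) diag = [2, 6, 18] → torsion [2, 6, 18]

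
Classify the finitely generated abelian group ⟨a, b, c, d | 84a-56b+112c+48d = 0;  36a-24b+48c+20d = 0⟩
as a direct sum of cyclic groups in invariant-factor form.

Answer: M ≅ ℤ^2 ⊕ ℤ/4 ⊕ ℤ/4

Derivation:
rank_ℚ(R)=2; free=4−2=2
SNF(R) diag = [4, 4] → torsion [4, 4]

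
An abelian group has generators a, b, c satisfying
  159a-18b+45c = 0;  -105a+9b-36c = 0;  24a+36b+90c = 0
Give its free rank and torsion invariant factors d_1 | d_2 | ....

rank_ℚ(R)=3; free=3−3=0
SNF(R) diag = [3, 9, 18] → torsion [3, 9, 18]

Answer: M ≅ ℤ/3 ⊕ ℤ/9 ⊕ ℤ/18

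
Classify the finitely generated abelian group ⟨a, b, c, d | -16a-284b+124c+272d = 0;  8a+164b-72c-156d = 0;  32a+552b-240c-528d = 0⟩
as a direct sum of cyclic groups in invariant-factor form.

Answer: M ≅ ℤ^1 ⊕ ℤ/4 ⊕ ℤ/4 ⊕ ℤ/8

Derivation:
rank_ℚ(R)=3; free=4−3=1
SNF(R) diag = [4, 4, 8] → torsion [4, 4, 8]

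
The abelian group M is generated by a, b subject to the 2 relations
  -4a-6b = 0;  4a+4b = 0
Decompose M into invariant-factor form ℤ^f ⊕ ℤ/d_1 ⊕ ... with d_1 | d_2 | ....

rank_ℚ(R)=2; free=2−2=0
SNF(R) diag = [2, 4] → torsion [2, 4]

Answer: M ≅ ℤ/2 ⊕ ℤ/4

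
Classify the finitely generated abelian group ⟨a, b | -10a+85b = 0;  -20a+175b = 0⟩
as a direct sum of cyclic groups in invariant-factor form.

rank_ℚ(R)=2; free=2−2=0
SNF(R) diag = [5, 10] → torsion [5, 10]

Answer: M ≅ ℤ/5 ⊕ ℤ/10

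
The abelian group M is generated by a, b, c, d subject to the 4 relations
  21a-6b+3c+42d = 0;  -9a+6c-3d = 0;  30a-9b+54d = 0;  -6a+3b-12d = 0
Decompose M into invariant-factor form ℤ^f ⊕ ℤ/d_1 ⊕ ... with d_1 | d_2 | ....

Answer: M ≅ ℤ/3 ⊕ ℤ/3 ⊕ ℤ/3 ⊕ ℤ/6

Derivation:
rank_ℚ(R)=4; free=4−4=0
SNF(R) diag = [3, 3, 3, 6] → torsion [3, 3, 3, 6]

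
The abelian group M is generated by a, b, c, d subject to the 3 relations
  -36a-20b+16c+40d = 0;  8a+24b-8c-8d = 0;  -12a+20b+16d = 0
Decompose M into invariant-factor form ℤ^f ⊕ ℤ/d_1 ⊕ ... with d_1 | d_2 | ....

rank_ℚ(R)=3; free=4−3=1
SNF(R) diag = [4, 8, 8] → torsion [4, 8, 8]

Answer: M ≅ ℤ^1 ⊕ ℤ/4 ⊕ ℤ/8 ⊕ ℤ/8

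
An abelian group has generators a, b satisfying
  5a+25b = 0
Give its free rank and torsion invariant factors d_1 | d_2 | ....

Answer: M ≅ ℤ^1 ⊕ ℤ/5

Derivation:
rank_ℚ(R)=1; free=2−1=1
SNF(R) diag = [5] → torsion [5]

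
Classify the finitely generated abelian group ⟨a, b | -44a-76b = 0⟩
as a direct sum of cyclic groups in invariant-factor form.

Answer: M ≅ ℤ^1 ⊕ ℤ/4

Derivation:
rank_ℚ(R)=1; free=2−1=1
SNF(R) diag = [4] → torsion [4]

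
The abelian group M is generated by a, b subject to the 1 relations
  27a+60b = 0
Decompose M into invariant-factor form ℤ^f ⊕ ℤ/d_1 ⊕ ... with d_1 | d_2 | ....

Answer: M ≅ ℤ^1 ⊕ ℤ/3

Derivation:
rank_ℚ(R)=1; free=2−1=1
SNF(R) diag = [3] → torsion [3]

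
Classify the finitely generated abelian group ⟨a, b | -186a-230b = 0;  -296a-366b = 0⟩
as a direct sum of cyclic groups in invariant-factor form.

Answer: M ≅ ℤ/2 ⊕ ℤ/2

Derivation:
rank_ℚ(R)=2; free=2−2=0
SNF(R) diag = [2, 2] → torsion [2, 2]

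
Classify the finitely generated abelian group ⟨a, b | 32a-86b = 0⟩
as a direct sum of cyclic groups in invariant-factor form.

Answer: M ≅ ℤ^1 ⊕ ℤ/2

Derivation:
rank_ℚ(R)=1; free=2−1=1
SNF(R) diag = [2] → torsion [2]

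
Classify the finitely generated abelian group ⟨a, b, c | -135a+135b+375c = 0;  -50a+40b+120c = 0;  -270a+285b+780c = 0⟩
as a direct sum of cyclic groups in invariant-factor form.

rank_ℚ(R)=3; free=3−3=0
SNF(R) diag = [5, 15, 30] → torsion [5, 15, 30]

Answer: M ≅ ℤ/5 ⊕ ℤ/15 ⊕ ℤ/30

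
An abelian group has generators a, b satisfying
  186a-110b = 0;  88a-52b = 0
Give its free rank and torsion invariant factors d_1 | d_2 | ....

rank_ℚ(R)=2; free=2−2=0
SNF(R) diag = [2, 4] → torsion [2, 4]

Answer: M ≅ ℤ/2 ⊕ ℤ/4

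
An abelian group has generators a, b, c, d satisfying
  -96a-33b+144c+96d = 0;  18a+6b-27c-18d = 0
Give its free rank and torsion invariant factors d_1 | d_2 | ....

Answer: M ≅ ℤ^2 ⊕ ℤ/3 ⊕ ℤ/3

Derivation:
rank_ℚ(R)=2; free=4−2=2
SNF(R) diag = [3, 3] → torsion [3, 3]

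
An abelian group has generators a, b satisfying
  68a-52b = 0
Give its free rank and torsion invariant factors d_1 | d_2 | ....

Answer: M ≅ ℤ^1 ⊕ ℤ/4

Derivation:
rank_ℚ(R)=1; free=2−1=1
SNF(R) diag = [4] → torsion [4]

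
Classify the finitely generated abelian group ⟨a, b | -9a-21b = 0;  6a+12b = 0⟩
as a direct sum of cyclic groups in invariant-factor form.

rank_ℚ(R)=2; free=2−2=0
SNF(R) diag = [3, 6] → torsion [3, 6]

Answer: M ≅ ℤ/3 ⊕ ℤ/6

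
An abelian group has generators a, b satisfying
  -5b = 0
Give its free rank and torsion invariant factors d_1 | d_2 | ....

rank_ℚ(R)=1; free=2−1=1
SNF(R) diag = [5] → torsion [5]

Answer: M ≅ ℤ^1 ⊕ ℤ/5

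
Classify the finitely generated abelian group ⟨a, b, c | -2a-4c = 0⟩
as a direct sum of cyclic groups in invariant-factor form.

Answer: M ≅ ℤ^2 ⊕ ℤ/2

Derivation:
rank_ℚ(R)=1; free=3−1=2
SNF(R) diag = [2] → torsion [2]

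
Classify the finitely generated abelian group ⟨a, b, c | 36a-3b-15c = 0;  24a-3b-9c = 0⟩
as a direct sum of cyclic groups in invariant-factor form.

rank_ℚ(R)=2; free=3−2=1
SNF(R) diag = [3, 6] → torsion [3, 6]

Answer: M ≅ ℤ^1 ⊕ ℤ/3 ⊕ ℤ/6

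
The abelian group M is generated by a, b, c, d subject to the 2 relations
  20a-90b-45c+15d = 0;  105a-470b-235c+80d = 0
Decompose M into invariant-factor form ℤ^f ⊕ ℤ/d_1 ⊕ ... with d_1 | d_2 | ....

rank_ℚ(R)=2; free=4−2=2
SNF(R) diag = [5, 5] → torsion [5, 5]

Answer: M ≅ ℤ^2 ⊕ ℤ/5 ⊕ ℤ/5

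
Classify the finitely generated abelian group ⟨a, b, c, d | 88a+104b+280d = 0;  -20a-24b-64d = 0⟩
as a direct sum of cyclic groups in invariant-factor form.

Answer: M ≅ ℤ^2 ⊕ ℤ/4 ⊕ ℤ/8

Derivation:
rank_ℚ(R)=2; free=4−2=2
SNF(R) diag = [4, 8] → torsion [4, 8]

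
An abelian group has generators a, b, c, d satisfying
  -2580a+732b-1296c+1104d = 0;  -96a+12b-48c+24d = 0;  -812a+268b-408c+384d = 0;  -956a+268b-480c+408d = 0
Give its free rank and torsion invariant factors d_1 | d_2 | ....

Answer: M ≅ ℤ/4 ⊕ ℤ/12 ⊕ ℤ/24 ⊕ ℤ/72

Derivation:
rank_ℚ(R)=4; free=4−4=0
SNF(R) diag = [4, 12, 24, 72] → torsion [4, 12, 24, 72]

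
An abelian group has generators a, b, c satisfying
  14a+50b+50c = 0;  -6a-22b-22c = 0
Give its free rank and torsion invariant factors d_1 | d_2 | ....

Answer: M ≅ ℤ^1 ⊕ ℤ/2 ⊕ ℤ/4

Derivation:
rank_ℚ(R)=2; free=3−2=1
SNF(R) diag = [2, 4] → torsion [2, 4]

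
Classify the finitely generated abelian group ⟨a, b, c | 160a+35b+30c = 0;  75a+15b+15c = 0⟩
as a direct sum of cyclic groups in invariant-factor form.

Answer: M ≅ ℤ^1 ⊕ ℤ/5 ⊕ ℤ/15

Derivation:
rank_ℚ(R)=2; free=3−2=1
SNF(R) diag = [5, 15] → torsion [5, 15]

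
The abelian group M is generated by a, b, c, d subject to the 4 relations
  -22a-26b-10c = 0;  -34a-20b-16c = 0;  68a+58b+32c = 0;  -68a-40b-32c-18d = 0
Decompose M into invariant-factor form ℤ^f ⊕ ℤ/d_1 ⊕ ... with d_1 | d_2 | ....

rank_ℚ(R)=4; free=4−4=0
SNF(R) diag = [2, 6, 18, 18] → torsion [2, 6, 18, 18]

Answer: M ≅ ℤ/2 ⊕ ℤ/6 ⊕ ℤ/18 ⊕ ℤ/18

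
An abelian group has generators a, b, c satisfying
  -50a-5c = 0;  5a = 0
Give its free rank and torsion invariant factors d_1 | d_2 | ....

Answer: M ≅ ℤ^1 ⊕ ℤ/5 ⊕ ℤ/5

Derivation:
rank_ℚ(R)=2; free=3−2=1
SNF(R) diag = [5, 5] → torsion [5, 5]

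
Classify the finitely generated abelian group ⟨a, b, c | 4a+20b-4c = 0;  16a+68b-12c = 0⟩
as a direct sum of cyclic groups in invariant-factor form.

rank_ℚ(R)=2; free=3−2=1
SNF(R) diag = [4, 4] → torsion [4, 4]

Answer: M ≅ ℤ^1 ⊕ ℤ/4 ⊕ ℤ/4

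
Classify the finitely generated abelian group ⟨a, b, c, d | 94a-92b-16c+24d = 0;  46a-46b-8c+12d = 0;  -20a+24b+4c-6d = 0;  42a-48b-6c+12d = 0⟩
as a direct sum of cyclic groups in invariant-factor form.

rank_ℚ(R)=4; free=4−4=0
SNF(R) diag = [2, 2, 2, 6] → torsion [2, 2, 2, 6]

Answer: M ≅ ℤ/2 ⊕ ℤ/2 ⊕ ℤ/2 ⊕ ℤ/6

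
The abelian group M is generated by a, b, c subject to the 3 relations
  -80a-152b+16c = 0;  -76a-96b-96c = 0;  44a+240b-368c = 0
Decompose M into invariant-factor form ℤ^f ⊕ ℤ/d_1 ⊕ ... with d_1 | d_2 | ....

Answer: M ≅ ℤ/4 ⊕ ℤ/8 ⊕ ℤ/16

Derivation:
rank_ℚ(R)=3; free=3−3=0
SNF(R) diag = [4, 8, 16] → torsion [4, 8, 16]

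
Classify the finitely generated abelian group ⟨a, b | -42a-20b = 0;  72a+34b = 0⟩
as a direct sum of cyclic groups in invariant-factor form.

Answer: M ≅ ℤ/2 ⊕ ℤ/6

Derivation:
rank_ℚ(R)=2; free=2−2=0
SNF(R) diag = [2, 6] → torsion [2, 6]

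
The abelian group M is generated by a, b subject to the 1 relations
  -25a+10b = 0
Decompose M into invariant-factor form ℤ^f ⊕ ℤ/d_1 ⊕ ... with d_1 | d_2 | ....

rank_ℚ(R)=1; free=2−1=1
SNF(R) diag = [5] → torsion [5]

Answer: M ≅ ℤ^1 ⊕ ℤ/5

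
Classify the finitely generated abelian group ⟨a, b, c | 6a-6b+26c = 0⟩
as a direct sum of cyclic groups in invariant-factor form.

rank_ℚ(R)=1; free=3−1=2
SNF(R) diag = [2] → torsion [2]

Answer: M ≅ ℤ^2 ⊕ ℤ/2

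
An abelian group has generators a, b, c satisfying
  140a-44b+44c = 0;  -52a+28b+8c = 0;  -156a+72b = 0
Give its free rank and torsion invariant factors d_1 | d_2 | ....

rank_ℚ(R)=3; free=3−3=0
SNF(R) diag = [4, 12, 36] → torsion [4, 12, 36]

Answer: M ≅ ℤ/4 ⊕ ℤ/12 ⊕ ℤ/36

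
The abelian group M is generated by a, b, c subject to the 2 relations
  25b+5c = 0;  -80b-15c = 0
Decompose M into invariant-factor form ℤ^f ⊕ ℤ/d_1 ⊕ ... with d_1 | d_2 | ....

rank_ℚ(R)=2; free=3−2=1
SNF(R) diag = [5, 5] → torsion [5, 5]

Answer: M ≅ ℤ^1 ⊕ ℤ/5 ⊕ ℤ/5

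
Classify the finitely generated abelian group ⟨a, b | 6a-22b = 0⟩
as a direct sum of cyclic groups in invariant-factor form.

rank_ℚ(R)=1; free=2−1=1
SNF(R) diag = [2] → torsion [2]

Answer: M ≅ ℤ^1 ⊕ ℤ/2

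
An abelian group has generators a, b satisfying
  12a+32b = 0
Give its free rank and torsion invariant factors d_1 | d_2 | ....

rank_ℚ(R)=1; free=2−1=1
SNF(R) diag = [4] → torsion [4]

Answer: M ≅ ℤ^1 ⊕ ℤ/4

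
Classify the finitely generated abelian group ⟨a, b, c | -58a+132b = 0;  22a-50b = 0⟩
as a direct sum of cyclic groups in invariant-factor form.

Answer: M ≅ ℤ^1 ⊕ ℤ/2 ⊕ ℤ/2

Derivation:
rank_ℚ(R)=2; free=3−2=1
SNF(R) diag = [2, 2] → torsion [2, 2]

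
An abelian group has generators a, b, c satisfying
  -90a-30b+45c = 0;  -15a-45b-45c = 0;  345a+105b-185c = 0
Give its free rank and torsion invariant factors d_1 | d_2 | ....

Answer: M ≅ ℤ/5 ⊕ ℤ/15 ⊕ ℤ/30

Derivation:
rank_ℚ(R)=3; free=3−3=0
SNF(R) diag = [5, 15, 30] → torsion [5, 15, 30]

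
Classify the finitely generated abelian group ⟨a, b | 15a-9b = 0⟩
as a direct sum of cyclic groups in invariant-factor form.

rank_ℚ(R)=1; free=2−1=1
SNF(R) diag = [3] → torsion [3]

Answer: M ≅ ℤ^1 ⊕ ℤ/3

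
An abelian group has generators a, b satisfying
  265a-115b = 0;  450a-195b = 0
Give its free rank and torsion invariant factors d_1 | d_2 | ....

rank_ℚ(R)=2; free=2−2=0
SNF(R) diag = [5, 15] → torsion [5, 15]

Answer: M ≅ ℤ/5 ⊕ ℤ/15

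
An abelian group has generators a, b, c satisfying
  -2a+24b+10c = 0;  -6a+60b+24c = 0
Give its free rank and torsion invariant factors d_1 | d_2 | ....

Answer: M ≅ ℤ^1 ⊕ ℤ/2 ⊕ ℤ/6

Derivation:
rank_ℚ(R)=2; free=3−2=1
SNF(R) diag = [2, 6] → torsion [2, 6]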